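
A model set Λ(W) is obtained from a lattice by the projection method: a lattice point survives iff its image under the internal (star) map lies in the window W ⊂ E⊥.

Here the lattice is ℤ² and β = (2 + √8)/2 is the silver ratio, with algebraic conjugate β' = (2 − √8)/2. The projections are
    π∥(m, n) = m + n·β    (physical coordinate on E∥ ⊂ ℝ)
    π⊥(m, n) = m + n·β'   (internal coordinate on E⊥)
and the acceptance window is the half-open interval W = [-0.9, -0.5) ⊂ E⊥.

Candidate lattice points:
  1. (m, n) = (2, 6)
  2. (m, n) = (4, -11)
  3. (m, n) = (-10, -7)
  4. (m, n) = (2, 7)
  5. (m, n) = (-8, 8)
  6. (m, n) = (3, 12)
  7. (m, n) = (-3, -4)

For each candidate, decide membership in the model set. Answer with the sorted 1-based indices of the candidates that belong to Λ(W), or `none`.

4

β' = (2−√8)/2 ≈ -0.4142.
#1 (2,6): internal coord 2 + (6)·β' = -0.4853; -0.4853 ∉ [-0.9, -0.5) → out
#2 (4,-11): internal coord 4 + (-11)·β' = +8.5563; +8.5563 ∉ [-0.9, -0.5) → out
#3 (-10,-7): internal coord -10 + (-7)·β' = -7.1005; -7.1005 ∉ [-0.9, -0.5) → out
#4 (2,7): internal coord 2 + (7)·β' = -0.8995; -0.8995 ∈ [-0.9, -0.5) → IN Λ
#5 (-8,8): internal coord -8 + (8)·β' = -11.3137; -11.3137 ∉ [-0.9, -0.5) → out
#6 (3,12): internal coord 3 + (12)·β' = -1.9706; -1.9706 ∉ [-0.9, -0.5) → out
#7 (-3,-4): internal coord -3 + (-4)·β' = -1.3431; -1.3431 ∉ [-0.9, -0.5) → out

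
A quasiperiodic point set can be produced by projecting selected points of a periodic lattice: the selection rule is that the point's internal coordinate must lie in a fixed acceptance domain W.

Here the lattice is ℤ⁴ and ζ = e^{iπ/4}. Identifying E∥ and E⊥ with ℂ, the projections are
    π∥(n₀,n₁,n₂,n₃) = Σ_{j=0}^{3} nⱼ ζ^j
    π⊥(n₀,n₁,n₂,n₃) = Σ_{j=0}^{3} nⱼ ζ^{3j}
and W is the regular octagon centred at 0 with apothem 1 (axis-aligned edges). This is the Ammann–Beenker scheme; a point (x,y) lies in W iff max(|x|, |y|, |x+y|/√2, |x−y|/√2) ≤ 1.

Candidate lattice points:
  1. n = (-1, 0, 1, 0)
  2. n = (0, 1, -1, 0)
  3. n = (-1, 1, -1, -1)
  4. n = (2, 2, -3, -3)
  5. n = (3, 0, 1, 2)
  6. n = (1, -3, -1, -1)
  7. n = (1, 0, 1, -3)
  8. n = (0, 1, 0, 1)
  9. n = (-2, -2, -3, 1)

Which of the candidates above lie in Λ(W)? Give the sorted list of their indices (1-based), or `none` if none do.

none

Internal map: ζ^{3j} for j=0..3 gives (1,0), (−√2/2,√2/2), (0,−1), (√2/2,√2/2).
candidate 1: n = (-1, 0, 1, 0) → π⊥ ≈ (-1.00000, -1.00000); max(|x|,|y|,|x±y|/√2) = 1.41421 > 1 ⇒ ∉ W
candidate 2: n = (0, 1, -1, 0) → π⊥ ≈ (-0.70711, +1.70711); max(|x|,|y|,|x±y|/√2) = 1.70711 > 1 ⇒ ∉ W
candidate 3: n = (-1, 1, -1, -1) → π⊥ ≈ (-2.41421, +1.00000); max(|x|,|y|,|x±y|/√2) = 2.41421 > 1 ⇒ ∉ W
candidate 4: n = (2, 2, -3, -3) → π⊥ ≈ (-1.53553, +2.29289); max(|x|,|y|,|x±y|/√2) = 2.70711 > 1 ⇒ ∉ W
candidate 5: n = (3, 0, 1, 2) → π⊥ ≈ (+4.41421, +0.41421); max(|x|,|y|,|x±y|/√2) = 4.41421 > 1 ⇒ ∉ W
candidate 6: n = (1, -3, -1, -1) → π⊥ ≈ (+2.41421, -1.82843); max(|x|,|y|,|x±y|/√2) = 3.00000 > 1 ⇒ ∉ W
candidate 7: n = (1, 0, 1, -3) → π⊥ ≈ (-1.12132, -3.12132); max(|x|,|y|,|x±y|/√2) = 3.12132 > 1 ⇒ ∉ W
candidate 8: n = (0, 1, 0, 1) → π⊥ ≈ (+0.00000, +1.41421); max(|x|,|y|,|x±y|/√2) = 1.41421 > 1 ⇒ ∉ W
candidate 9: n = (-2, -2, -3, 1) → π⊥ ≈ (+0.12132, +2.29289); max(|x|,|y|,|x±y|/√2) = 2.29289 > 1 ⇒ ∉ W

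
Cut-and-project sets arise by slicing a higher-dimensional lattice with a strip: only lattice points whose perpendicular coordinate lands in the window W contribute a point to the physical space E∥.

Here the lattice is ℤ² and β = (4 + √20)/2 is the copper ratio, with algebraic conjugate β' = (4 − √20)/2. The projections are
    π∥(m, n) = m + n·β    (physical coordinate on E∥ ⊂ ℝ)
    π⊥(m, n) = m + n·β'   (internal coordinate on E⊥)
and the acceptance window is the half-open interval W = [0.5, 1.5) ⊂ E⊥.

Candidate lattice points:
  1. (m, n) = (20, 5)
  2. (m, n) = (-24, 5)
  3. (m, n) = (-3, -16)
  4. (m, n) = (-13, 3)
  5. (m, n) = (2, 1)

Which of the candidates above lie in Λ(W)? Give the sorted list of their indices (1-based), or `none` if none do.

Numerically β ≈ 4.2361 and β' = −1/β ≈ -0.2361.
[1] lift (20,5): star map gives 18.8197; window check 0.5 ≤ 18.8197 < 1.5 is false → out
[2] lift (-24,5): star map gives -25.1803; window check 0.5 ≤ -25.1803 < 1.5 is false → out
[3] lift (-3,-16): star map gives 0.7771; window check 0.5 ≤ 0.7771 < 1.5 is true → IN Λ
[4] lift (-13,3): star map gives -13.7082; window check 0.5 ≤ -13.7082 < 1.5 is false → out
[5] lift (2,1): star map gives 1.7639; window check 0.5 ≤ 1.7639 < 1.5 is false → out

3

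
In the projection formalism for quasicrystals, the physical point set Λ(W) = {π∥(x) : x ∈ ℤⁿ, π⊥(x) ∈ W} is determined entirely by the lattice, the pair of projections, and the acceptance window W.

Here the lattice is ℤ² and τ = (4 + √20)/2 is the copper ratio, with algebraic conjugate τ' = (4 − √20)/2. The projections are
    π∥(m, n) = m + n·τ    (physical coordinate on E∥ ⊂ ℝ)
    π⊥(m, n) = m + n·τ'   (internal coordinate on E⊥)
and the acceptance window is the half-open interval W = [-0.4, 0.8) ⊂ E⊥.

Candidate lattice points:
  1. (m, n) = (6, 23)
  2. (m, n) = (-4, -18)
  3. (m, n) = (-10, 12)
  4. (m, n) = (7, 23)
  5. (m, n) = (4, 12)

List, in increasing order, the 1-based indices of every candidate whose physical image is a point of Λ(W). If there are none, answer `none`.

Compute τ' = (4−√20)/2 = -0.236068, so π⊥(m,n) = m -0.236068·n.
[1] lift (6,23): star map gives 0.570437; window check -0.4 ≤ 0.570437 < 0.8 is true → IN Λ
[2] lift (-4,-18): star map gives 0.249224; window check -0.4 ≤ 0.249224 < 0.8 is true → IN Λ
[3] lift (-10,12): star map gives -12.832816; window check -0.4 ≤ -12.832816 < 0.8 is false → out
[4] lift (7,23): star map gives 1.570437; window check -0.4 ≤ 1.570437 < 0.8 is false → out
[5] lift (4,12): star map gives 1.167184; window check -0.4 ≤ 1.167184 < 0.8 is false → out

1, 2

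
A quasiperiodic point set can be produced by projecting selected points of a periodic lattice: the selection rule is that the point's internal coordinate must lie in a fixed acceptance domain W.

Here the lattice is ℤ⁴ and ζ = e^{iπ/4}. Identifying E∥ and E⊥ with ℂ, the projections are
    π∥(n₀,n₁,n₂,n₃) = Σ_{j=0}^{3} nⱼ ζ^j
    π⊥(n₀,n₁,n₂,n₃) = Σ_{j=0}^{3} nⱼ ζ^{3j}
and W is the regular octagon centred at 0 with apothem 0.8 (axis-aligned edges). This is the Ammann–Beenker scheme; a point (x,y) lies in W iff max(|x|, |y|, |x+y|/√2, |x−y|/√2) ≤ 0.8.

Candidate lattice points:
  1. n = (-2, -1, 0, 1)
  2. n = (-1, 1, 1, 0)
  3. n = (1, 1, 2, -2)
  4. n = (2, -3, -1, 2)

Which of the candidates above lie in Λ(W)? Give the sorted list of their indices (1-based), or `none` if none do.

1

Internal map: ζ^{3j} for j=0..3 gives (1,0), (−√2/2,√2/2), (0,−1), (√2/2,√2/2).
#1 (-2, -1, 0, 1): internal (-0.58579, 0.00000); octagon support 0.58579 vs apothem 0.8 → ∈ W
#2 (-1, 1, 1, 0): internal (-1.70711, -0.29289); octagon support 1.70711 vs apothem 0.8 → ∉ W
#3 (1, 1, 2, -2): internal (-1.12132, -2.70711); octagon support 2.70711 vs apothem 0.8 → ∉ W
#4 (2, -3, -1, 2): internal (5.53553, 0.29289); octagon support 5.53553 vs apothem 0.8 → ∉ W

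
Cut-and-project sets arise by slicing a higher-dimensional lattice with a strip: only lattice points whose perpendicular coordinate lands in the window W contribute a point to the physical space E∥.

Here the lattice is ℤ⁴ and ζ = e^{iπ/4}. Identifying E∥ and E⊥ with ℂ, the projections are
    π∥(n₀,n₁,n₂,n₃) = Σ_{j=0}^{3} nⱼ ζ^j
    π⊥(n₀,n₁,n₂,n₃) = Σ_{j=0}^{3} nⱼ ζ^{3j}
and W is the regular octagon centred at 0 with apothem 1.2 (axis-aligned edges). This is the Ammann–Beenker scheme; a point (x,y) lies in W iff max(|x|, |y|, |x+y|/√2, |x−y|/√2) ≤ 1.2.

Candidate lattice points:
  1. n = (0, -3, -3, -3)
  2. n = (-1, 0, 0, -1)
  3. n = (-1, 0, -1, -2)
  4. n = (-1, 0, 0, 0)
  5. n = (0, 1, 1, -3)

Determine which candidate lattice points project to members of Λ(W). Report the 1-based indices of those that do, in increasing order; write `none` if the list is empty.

With ζ = e^{iπ/4} the internal vectors are ζ^0,ζ^3,ζ^6,ζ^9.
candidate 1: n = (0, -3, -3, -3) → π⊥ ≈ (+0.00000, -1.24264); max(|x|,|y|,|x±y|/√2) = 1.24264 > 1.2 ⇒ ∉ W
candidate 2: n = (-1, 0, 0, -1) → π⊥ ≈ (-1.70711, -0.70711); max(|x|,|y|,|x±y|/√2) = 1.70711 > 1.2 ⇒ ∉ W
candidate 3: n = (-1, 0, -1, -2) → π⊥ ≈ (-2.41421, -0.41421); max(|x|,|y|,|x±y|/√2) = 2.41421 > 1.2 ⇒ ∉ W
candidate 4: n = (-1, 0, 0, 0) → π⊥ ≈ (-1.00000, +0.00000); max(|x|,|y|,|x±y|/√2) = 1.00000 ≤ 1.2 ⇒ ∈ W
candidate 5: n = (0, 1, 1, -3) → π⊥ ≈ (-2.82843, -2.41421); max(|x|,|y|,|x±y|/√2) = 3.70711 > 1.2 ⇒ ∉ W

4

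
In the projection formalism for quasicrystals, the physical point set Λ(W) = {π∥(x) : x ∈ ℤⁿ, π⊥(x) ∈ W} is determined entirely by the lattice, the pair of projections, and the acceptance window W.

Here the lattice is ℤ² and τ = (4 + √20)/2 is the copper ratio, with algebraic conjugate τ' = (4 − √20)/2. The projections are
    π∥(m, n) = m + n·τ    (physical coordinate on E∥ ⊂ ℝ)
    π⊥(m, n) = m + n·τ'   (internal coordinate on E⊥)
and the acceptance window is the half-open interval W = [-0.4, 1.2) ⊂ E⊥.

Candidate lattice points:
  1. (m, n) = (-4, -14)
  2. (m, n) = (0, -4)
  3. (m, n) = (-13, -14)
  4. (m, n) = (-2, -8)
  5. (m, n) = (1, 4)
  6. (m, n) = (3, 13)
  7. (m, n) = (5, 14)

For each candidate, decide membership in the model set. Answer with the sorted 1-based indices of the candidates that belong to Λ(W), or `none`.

2, 4, 5, 6

τ' = (4−√20)/2 ≈ -0.236068.
candidate 1: (m,n)=(-4,-14) → π∥ = -4-14·τ ≈ -63.304952, π⊥ = -4-14·τ' ≈ -0.695048 ∉ [-0.4, 1.2) ⇒ out
candidate 2: (m,n)=(0,-4) → π∥ = 0-4·τ ≈ -16.944272, π⊥ = 0-4·τ' ≈ 0.944272 ∈ [-0.4, 1.2) ⇒ IN Λ
candidate 3: (m,n)=(-13,-14) → π∥ = -13-14·τ ≈ -72.304952, π⊥ = -13-14·τ' ≈ -9.695048 ∉ [-0.4, 1.2) ⇒ out
candidate 4: (m,n)=(-2,-8) → π∥ = -2-8·τ ≈ -35.888544, π⊥ = -2-8·τ' ≈ -0.111456 ∈ [-0.4, 1.2) ⇒ IN Λ
candidate 5: (m,n)=(1,4) → π∥ = 1+4·τ ≈ 17.944272, π⊥ = 1+4·τ' ≈ 0.055728 ∈ [-0.4, 1.2) ⇒ IN Λ
candidate 6: (m,n)=(3,13) → π∥ = 3+13·τ ≈ 58.068884, π⊥ = 3+13·τ' ≈ -0.068884 ∈ [-0.4, 1.2) ⇒ IN Λ
candidate 7: (m,n)=(5,14) → π∥ = 5+14·τ ≈ 64.304952, π⊥ = 5+14·τ' ≈ 1.695048 ∉ [-0.4, 1.2) ⇒ out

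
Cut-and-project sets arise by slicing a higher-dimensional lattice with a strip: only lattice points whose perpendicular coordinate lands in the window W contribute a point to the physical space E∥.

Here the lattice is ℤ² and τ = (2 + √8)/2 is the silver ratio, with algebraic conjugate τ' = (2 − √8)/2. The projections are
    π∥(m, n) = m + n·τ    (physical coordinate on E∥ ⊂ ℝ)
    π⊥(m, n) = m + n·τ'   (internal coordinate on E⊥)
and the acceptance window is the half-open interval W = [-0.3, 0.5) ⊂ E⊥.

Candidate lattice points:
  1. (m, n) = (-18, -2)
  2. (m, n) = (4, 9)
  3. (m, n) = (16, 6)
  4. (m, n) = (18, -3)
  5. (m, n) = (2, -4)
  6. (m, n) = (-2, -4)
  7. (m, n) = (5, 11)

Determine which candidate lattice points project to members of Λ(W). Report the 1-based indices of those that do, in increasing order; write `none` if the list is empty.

2, 7

τ' = (2−√8)/2 ≈ -0.4142.
#1 (-18,-2): internal coord -18 + (-2)·τ' = -17.1716; -17.1716 ∉ [-0.3, 0.5) → out
#2 (4,9): internal coord 4 + (9)·τ' = +0.2721; +0.2721 ∈ [-0.3, 0.5) → IN Λ
#3 (16,6): internal coord 16 + (6)·τ' = +13.5147; +13.5147 ∉ [-0.3, 0.5) → out
#4 (18,-3): internal coord 18 + (-3)·τ' = +19.2426; +19.2426 ∉ [-0.3, 0.5) → out
#5 (2,-4): internal coord 2 + (-4)·τ' = +3.6569; +3.6569 ∉ [-0.3, 0.5) → out
#6 (-2,-4): internal coord -2 + (-4)·τ' = -0.3431; -0.3431 ∉ [-0.3, 0.5) → out
#7 (5,11): internal coord 5 + (11)·τ' = +0.4437; +0.4437 ∈ [-0.3, 0.5) → IN Λ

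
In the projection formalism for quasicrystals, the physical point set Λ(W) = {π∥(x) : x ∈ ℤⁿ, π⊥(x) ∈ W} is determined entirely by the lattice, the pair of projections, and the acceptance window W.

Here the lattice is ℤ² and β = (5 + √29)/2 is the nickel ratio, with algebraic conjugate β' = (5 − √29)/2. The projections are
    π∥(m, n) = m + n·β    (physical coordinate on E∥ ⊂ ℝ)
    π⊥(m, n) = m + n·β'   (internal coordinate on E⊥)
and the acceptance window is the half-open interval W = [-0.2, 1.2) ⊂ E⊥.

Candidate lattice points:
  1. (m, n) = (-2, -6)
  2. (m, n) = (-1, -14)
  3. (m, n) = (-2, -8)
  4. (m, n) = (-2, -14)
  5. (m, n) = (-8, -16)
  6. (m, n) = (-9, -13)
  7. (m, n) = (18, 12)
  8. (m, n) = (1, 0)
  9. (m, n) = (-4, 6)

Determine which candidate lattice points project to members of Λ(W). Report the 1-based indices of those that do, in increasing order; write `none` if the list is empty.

β' = (5−√29)/2 ≈ -0.1926.
candidate 1: (m,n)=(-2,-6) → π∥ = -2-6·β ≈ -33.1555, π⊥ = -2-6·β' ≈ -0.8445 ∉ [-0.2, 1.2) ⇒ out
candidate 2: (m,n)=(-1,-14) → π∥ = -1-14·β ≈ -73.6962, π⊥ = -1-14·β' ≈ 1.6962 ∉ [-0.2, 1.2) ⇒ out
candidate 3: (m,n)=(-2,-8) → π∥ = -2-8·β ≈ -43.5407, π⊥ = -2-8·β' ≈ -0.4593 ∉ [-0.2, 1.2) ⇒ out
candidate 4: (m,n)=(-2,-14) → π∥ = -2-14·β ≈ -74.6962, π⊥ = -2-14·β' ≈ 0.6962 ∈ [-0.2, 1.2) ⇒ IN Λ
candidate 5: (m,n)=(-8,-16) → π∥ = -8-16·β ≈ -91.0813, π⊥ = -8-16·β' ≈ -4.9187 ∉ [-0.2, 1.2) ⇒ out
candidate 6: (m,n)=(-9,-13) → π∥ = -9-13·β ≈ -76.5036, π⊥ = -9-13·β' ≈ -6.4964 ∉ [-0.2, 1.2) ⇒ out
candidate 7: (m,n)=(18,12) → π∥ = 18+12·β ≈ 80.3110, π⊥ = 18+12·β' ≈ 15.6890 ∉ [-0.2, 1.2) ⇒ out
candidate 8: (m,n)=(1,0) → π∥ = 1+0·β ≈ 1.0000, π⊥ = 1+0·β' ≈ 1.0000 ∈ [-0.2, 1.2) ⇒ IN Λ
candidate 9: (m,n)=(-4,6) → π∥ = -4+6·β ≈ 27.1555, π⊥ = -4+6·β' ≈ -5.1555 ∉ [-0.2, 1.2) ⇒ out

4, 8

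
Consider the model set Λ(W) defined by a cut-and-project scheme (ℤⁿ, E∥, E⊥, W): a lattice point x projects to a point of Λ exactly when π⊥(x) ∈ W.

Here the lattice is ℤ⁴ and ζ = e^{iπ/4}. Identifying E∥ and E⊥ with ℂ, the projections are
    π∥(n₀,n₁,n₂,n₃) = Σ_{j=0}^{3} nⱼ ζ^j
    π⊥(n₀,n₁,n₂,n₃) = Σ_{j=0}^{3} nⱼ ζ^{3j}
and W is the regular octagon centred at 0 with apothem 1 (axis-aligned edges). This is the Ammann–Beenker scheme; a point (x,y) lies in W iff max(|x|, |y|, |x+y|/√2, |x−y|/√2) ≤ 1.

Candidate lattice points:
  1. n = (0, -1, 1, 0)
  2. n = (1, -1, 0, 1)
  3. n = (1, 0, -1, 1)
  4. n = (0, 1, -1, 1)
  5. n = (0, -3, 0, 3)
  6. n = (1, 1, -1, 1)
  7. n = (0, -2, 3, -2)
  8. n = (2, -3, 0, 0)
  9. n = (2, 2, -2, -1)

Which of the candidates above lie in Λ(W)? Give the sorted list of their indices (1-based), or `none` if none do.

none

π⊥(n) = n₀ + n₁ζ³ + n₂ζ⁶ + n₃ζ⁹ where ζ = e^{iπ/4}.
#1 (0, -1, 1, 0): internal (0.7071, -1.7071); octagon support 1.7071 vs apothem 1 → ∉ W
#2 (1, -1, 0, 1): internal (2.4142, 0.0000); octagon support 2.4142 vs apothem 1 → ∉ W
#3 (1, 0, -1, 1): internal (1.7071, 1.7071); octagon support 2.4142 vs apothem 1 → ∉ W
#4 (0, 1, -1, 1): internal (0.0000, 2.4142); octagon support 2.4142 vs apothem 1 → ∉ W
#5 (0, -3, 0, 3): internal (4.2426, 0.0000); octagon support 4.2426 vs apothem 1 → ∉ W
#6 (1, 1, -1, 1): internal (1.0000, 2.4142); octagon support 2.4142 vs apothem 1 → ∉ W
#7 (0, -2, 3, -2): internal (0.0000, -5.8284); octagon support 5.8284 vs apothem 1 → ∉ W
#8 (2, -3, 0, 0): internal (4.1213, -2.1213); octagon support 4.4142 vs apothem 1 → ∉ W
#9 (2, 2, -2, -1): internal (-0.1213, 2.7071); octagon support 2.7071 vs apothem 1 → ∉ W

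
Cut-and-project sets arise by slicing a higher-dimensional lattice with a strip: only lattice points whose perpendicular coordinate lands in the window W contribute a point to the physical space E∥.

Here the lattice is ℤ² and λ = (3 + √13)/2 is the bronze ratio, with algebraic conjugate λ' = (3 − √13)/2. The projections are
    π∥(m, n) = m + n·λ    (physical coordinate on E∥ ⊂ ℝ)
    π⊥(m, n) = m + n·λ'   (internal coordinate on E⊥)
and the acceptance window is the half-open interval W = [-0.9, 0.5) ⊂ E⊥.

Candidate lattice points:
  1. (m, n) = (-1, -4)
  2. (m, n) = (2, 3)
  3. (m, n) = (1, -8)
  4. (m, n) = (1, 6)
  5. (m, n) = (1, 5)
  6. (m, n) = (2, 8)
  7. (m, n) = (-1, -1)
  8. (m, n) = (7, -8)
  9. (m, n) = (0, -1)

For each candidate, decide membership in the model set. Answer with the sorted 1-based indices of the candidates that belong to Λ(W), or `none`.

1, 4, 5, 6, 7, 9

Numerically λ ≈ 3.3028 and λ' = −1/λ ≈ -0.3028.
#1 (-1,-4): internal coord -1 + (-4)·λ' = +0.2111; +0.2111 ∈ [-0.9, 0.5) → IN Λ
#2 (2,3): internal coord 2 + (3)·λ' = +1.0917; +1.0917 ∉ [-0.9, 0.5) → out
#3 (1,-8): internal coord 1 + (-8)·λ' = +3.4222; +3.4222 ∉ [-0.9, 0.5) → out
#4 (1,6): internal coord 1 + (6)·λ' = -0.8167; -0.8167 ∈ [-0.9, 0.5) → IN Λ
#5 (1,5): internal coord 1 + (5)·λ' = -0.5139; -0.5139 ∈ [-0.9, 0.5) → IN Λ
#6 (2,8): internal coord 2 + (8)·λ' = -0.4222; -0.4222 ∈ [-0.9, 0.5) → IN Λ
#7 (-1,-1): internal coord -1 + (-1)·λ' = -0.6972; -0.6972 ∈ [-0.9, 0.5) → IN Λ
#8 (7,-8): internal coord 7 + (-8)·λ' = +9.4222; +9.4222 ∉ [-0.9, 0.5) → out
#9 (0,-1): internal coord 0 + (-1)·λ' = +0.3028; +0.3028 ∈ [-0.9, 0.5) → IN Λ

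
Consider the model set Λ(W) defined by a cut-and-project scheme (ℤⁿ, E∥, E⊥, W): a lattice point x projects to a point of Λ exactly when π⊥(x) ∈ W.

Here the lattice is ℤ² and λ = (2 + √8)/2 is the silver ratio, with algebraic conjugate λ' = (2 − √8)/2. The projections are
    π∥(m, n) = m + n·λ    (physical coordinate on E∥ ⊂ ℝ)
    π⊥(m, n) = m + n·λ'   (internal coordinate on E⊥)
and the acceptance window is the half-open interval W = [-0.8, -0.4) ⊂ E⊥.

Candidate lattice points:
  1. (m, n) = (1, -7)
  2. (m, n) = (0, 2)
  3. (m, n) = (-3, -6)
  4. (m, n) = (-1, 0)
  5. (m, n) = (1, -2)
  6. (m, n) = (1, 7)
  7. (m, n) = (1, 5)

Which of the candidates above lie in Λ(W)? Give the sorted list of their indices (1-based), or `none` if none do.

3

Compute λ' = (2−√8)/2 = -0.4142, so π⊥(m,n) = m -0.4142·n.
candidate 1: (m,n)=(1,-7) → π∥ = 1-7·λ ≈ -15.8995, π⊥ = 1-7·λ' ≈ 3.8995 ∉ [-0.8, -0.4) ⇒ out
candidate 2: (m,n)=(0,2) → π∥ = 0+2·λ ≈ 4.8284, π⊥ = 0+2·λ' ≈ -0.8284 ∉ [-0.8, -0.4) ⇒ out
candidate 3: (m,n)=(-3,-6) → π∥ = -3-6·λ ≈ -17.4853, π⊥ = -3-6·λ' ≈ -0.5147 ∈ [-0.8, -0.4) ⇒ IN Λ
candidate 4: (m,n)=(-1,0) → π∥ = -1+0·λ ≈ -1.0000, π⊥ = -1+0·λ' ≈ -1.0000 ∉ [-0.8, -0.4) ⇒ out
candidate 5: (m,n)=(1,-2) → π∥ = 1-2·λ ≈ -3.8284, π⊥ = 1-2·λ' ≈ 1.8284 ∉ [-0.8, -0.4) ⇒ out
candidate 6: (m,n)=(1,7) → π∥ = 1+7·λ ≈ 17.8995, π⊥ = 1+7·λ' ≈ -1.8995 ∉ [-0.8, -0.4) ⇒ out
candidate 7: (m,n)=(1,5) → π∥ = 1+5·λ ≈ 13.0711, π⊥ = 1+5·λ' ≈ -1.0711 ∉ [-0.8, -0.4) ⇒ out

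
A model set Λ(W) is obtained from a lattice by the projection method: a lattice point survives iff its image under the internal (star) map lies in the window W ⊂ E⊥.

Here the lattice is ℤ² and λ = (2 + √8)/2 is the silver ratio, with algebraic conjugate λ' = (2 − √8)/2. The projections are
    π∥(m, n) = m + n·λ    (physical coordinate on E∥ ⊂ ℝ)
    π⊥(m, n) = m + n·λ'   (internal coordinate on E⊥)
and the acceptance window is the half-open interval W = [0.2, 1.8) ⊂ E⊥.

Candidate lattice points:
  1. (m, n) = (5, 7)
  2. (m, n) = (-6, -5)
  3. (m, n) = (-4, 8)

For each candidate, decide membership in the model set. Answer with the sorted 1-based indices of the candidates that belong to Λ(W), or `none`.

none

Compute λ' = (2−√8)/2 = -0.41421, so π⊥(m,n) = m -0.41421·n.
candidate 1: (m,n)=(5,7) → π∥ = 5+7·λ ≈ 21.89949, π⊥ = 5+7·λ' ≈ 2.10051 ∉ [0.2, 1.8) ⇒ out
candidate 2: (m,n)=(-6,-5) → π∥ = -6-5·λ ≈ -18.07107, π⊥ = -6-5·λ' ≈ -3.92893 ∉ [0.2, 1.8) ⇒ out
candidate 3: (m,n)=(-4,8) → π∥ = -4+8·λ ≈ 15.31371, π⊥ = -4+8·λ' ≈ -7.31371 ∉ [0.2, 1.8) ⇒ out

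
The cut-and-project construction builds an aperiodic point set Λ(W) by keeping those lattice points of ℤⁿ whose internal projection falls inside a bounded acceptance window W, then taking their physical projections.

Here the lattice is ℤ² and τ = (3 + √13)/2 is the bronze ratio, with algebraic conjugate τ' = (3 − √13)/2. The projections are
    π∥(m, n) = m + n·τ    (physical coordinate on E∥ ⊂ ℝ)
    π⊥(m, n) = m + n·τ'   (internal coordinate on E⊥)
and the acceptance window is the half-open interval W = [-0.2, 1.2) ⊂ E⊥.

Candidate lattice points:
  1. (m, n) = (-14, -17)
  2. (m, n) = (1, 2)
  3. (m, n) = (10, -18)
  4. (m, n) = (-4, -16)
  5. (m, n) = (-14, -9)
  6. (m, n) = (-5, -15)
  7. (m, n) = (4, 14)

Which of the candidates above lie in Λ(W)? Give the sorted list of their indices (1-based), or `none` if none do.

Compute τ' = (3−√13)/2 = -0.302776, so π⊥(m,n) = m -0.302776·n.
[1] lift (-14,-17): star map gives -8.852814; window check -0.2 ≤ -8.852814 < 1.2 is false → out
[2] lift (1,2): star map gives 0.394449; window check -0.2 ≤ 0.394449 < 1.2 is true → IN Λ
[3] lift (10,-18): star map gives 15.449961; window check -0.2 ≤ 15.449961 < 1.2 is false → out
[4] lift (-4,-16): star map gives 0.844410; window check -0.2 ≤ 0.844410 < 1.2 is true → IN Λ
[5] lift (-14,-9): star map gives -11.275019; window check -0.2 ≤ -11.275019 < 1.2 is false → out
[6] lift (-5,-15): star map gives -0.458365; window check -0.2 ≤ -0.458365 < 1.2 is false → out
[7] lift (4,14): star map gives -0.238859; window check -0.2 ≤ -0.238859 < 1.2 is false → out

2, 4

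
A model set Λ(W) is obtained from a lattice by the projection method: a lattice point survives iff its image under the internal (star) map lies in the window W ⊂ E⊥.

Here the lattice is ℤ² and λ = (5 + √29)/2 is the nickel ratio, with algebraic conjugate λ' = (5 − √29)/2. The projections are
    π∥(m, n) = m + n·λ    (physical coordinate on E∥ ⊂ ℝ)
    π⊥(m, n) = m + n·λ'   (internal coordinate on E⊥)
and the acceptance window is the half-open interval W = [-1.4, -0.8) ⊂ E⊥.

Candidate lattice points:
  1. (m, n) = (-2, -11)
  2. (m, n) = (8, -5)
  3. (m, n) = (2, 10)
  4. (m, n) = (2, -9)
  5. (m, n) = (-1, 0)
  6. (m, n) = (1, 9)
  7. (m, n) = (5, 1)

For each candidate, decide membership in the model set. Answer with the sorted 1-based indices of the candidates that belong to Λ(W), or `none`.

Compute λ' = (5−√29)/2 = -0.19258, so π⊥(m,n) = m -0.19258·n.
candidate 1: (m,n)=(-2,-11) → π∥ = -2-11·λ ≈ -59.11841, π⊥ = -2-11·λ' ≈ 0.11841 ∉ [-1.4, -0.8) ⇒ out
candidate 2: (m,n)=(8,-5) → π∥ = 8-5·λ ≈ -17.96291, π⊥ = 8-5·λ' ≈ 8.96291 ∉ [-1.4, -0.8) ⇒ out
candidate 3: (m,n)=(2,10) → π∥ = 2+10·λ ≈ 53.92582, π⊥ = 2+10·λ' ≈ 0.07418 ∉ [-1.4, -0.8) ⇒ out
candidate 4: (m,n)=(2,-9) → π∥ = 2-9·λ ≈ -44.73324, π⊥ = 2-9·λ' ≈ 3.73324 ∉ [-1.4, -0.8) ⇒ out
candidate 5: (m,n)=(-1,0) → π∥ = -1+0·λ ≈ -1.00000, π⊥ = -1+0·λ' ≈ -1.00000 ∈ [-1.4, -0.8) ⇒ IN Λ
candidate 6: (m,n)=(1,9) → π∥ = 1+9·λ ≈ 47.73324, π⊥ = 1+9·λ' ≈ -0.73324 ∉ [-1.4, -0.8) ⇒ out
candidate 7: (m,n)=(5,1) → π∥ = 5+1·λ ≈ 10.19258, π⊥ = 5+1·λ' ≈ 4.80742 ∉ [-1.4, -0.8) ⇒ out

5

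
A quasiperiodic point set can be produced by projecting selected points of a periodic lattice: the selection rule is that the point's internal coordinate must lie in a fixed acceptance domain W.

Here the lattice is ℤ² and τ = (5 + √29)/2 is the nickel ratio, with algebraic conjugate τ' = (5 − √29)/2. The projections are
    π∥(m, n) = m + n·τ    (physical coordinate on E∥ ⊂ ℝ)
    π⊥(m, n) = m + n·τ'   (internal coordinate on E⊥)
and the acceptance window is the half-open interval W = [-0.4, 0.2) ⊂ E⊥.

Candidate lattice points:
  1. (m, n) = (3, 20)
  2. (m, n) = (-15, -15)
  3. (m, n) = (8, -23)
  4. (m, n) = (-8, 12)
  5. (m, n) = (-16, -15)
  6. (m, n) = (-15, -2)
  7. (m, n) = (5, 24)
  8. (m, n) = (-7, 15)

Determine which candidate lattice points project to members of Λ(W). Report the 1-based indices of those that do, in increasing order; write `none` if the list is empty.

none

Compute τ' = (5−√29)/2 = -0.19258, so π⊥(m,n) = m -0.19258·n.
#1 (3,20): internal coord 3 + (20)·τ' = -0.85165; -0.85165 ∉ [-0.4, 0.2) → out
#2 (-15,-15): internal coord -15 + (-15)·τ' = -12.11126; -12.11126 ∉ [-0.4, 0.2) → out
#3 (8,-23): internal coord 8 + (-23)·τ' = +12.42940; +12.42940 ∉ [-0.4, 0.2) → out
#4 (-8,12): internal coord -8 + (12)·τ' = -10.31099; -10.31099 ∉ [-0.4, 0.2) → out
#5 (-16,-15): internal coord -16 + (-15)·τ' = -13.11126; -13.11126 ∉ [-0.4, 0.2) → out
#6 (-15,-2): internal coord -15 + (-2)·τ' = -14.61484; -14.61484 ∉ [-0.4, 0.2) → out
#7 (5,24): internal coord 5 + (24)·τ' = +0.37802; +0.37802 ∉ [-0.4, 0.2) → out
#8 (-7,15): internal coord -7 + (15)·τ' = -9.88874; -9.88874 ∉ [-0.4, 0.2) → out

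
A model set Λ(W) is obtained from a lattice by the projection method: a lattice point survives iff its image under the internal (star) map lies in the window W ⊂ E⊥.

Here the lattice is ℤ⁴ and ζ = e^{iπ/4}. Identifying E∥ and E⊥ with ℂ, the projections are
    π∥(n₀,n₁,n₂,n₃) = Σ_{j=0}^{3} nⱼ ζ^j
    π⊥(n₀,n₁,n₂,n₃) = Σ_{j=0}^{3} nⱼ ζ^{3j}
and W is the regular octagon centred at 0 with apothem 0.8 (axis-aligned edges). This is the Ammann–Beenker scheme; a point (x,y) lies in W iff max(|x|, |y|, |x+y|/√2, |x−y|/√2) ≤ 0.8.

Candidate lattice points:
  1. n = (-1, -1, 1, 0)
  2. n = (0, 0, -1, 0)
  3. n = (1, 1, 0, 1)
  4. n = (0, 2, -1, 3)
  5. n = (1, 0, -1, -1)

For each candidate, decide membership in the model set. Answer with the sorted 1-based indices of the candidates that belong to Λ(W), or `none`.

5

With ζ = e^{iπ/4} the internal vectors are ζ^0,ζ^3,ζ^6,ζ^9.
candidate 1: n = (-1, -1, 1, 0) → π⊥ ≈ (-0.292893, -1.707107); max(|x|,|y|,|x±y|/√2) = 1.707107 > 0.8 ⇒ ∉ W
candidate 2: n = (0, 0, -1, 0) → π⊥ ≈ (+0.000000, +1.000000); max(|x|,|y|,|x±y|/√2) = 1.000000 > 0.8 ⇒ ∉ W
candidate 3: n = (1, 1, 0, 1) → π⊥ ≈ (+1.000000, +1.414214); max(|x|,|y|,|x±y|/√2) = 1.707107 > 0.8 ⇒ ∉ W
candidate 4: n = (0, 2, -1, 3) → π⊥ ≈ (+0.707107, +4.535534); max(|x|,|y|,|x±y|/√2) = 4.535534 > 0.8 ⇒ ∉ W
candidate 5: n = (1, 0, -1, -1) → π⊥ ≈ (+0.292893, +0.292893); max(|x|,|y|,|x±y|/√2) = 0.414214 ≤ 0.8 ⇒ ∈ W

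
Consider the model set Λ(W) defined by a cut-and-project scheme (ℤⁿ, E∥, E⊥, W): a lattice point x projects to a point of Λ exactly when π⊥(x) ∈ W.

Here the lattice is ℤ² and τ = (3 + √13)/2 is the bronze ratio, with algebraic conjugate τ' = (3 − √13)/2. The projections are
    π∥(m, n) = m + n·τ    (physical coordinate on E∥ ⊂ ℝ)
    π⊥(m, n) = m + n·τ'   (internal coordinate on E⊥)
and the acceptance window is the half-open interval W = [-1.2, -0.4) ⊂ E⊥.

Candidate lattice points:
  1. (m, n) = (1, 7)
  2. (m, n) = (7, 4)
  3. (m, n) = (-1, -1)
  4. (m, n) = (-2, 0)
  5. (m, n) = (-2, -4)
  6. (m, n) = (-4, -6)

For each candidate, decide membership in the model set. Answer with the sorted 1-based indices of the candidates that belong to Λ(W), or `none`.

1, 3, 5

τ' = (3−√13)/2 ≈ -0.30278.
#1 (1,7): internal coord 1 + (7)·τ' = -1.11943; -1.11943 ∈ [-1.2, -0.4) → IN Λ
#2 (7,4): internal coord 7 + (4)·τ' = +5.78890; +5.78890 ∉ [-1.2, -0.4) → out
#3 (-1,-1): internal coord -1 + (-1)·τ' = -0.69722; -0.69722 ∈ [-1.2, -0.4) → IN Λ
#4 (-2,0): internal coord -2 + (0)·τ' = -2.00000; -2.00000 ∉ [-1.2, -0.4) → out
#5 (-2,-4): internal coord -2 + (-4)·τ' = -0.78890; -0.78890 ∈ [-1.2, -0.4) → IN Λ
#6 (-4,-6): internal coord -4 + (-6)·τ' = -2.18335; -2.18335 ∉ [-1.2, -0.4) → out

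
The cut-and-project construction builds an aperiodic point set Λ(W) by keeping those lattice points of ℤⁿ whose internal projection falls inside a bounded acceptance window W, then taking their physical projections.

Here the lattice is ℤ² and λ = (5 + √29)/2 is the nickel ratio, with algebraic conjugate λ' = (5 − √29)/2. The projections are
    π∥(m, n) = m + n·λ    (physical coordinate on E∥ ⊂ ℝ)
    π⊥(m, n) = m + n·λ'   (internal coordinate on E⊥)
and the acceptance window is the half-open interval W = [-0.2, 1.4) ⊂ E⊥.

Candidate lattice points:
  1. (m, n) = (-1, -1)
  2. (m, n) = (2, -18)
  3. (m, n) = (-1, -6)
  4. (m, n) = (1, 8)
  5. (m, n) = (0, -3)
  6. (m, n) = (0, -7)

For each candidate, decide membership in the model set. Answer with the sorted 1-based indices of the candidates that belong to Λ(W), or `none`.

3, 5, 6

Compute λ' = (5−√29)/2 = -0.192582, so π⊥(m,n) = m -0.192582·n.
candidate 1: (m,n)=(-1,-1) → π∥ = -1-1·λ ≈ -6.192582, π⊥ = -1-1·λ' ≈ -0.807418 ∉ [-0.2, 1.4) ⇒ out
candidate 2: (m,n)=(2,-18) → π∥ = 2-18·λ ≈ -91.466483, π⊥ = 2-18·λ' ≈ 5.466483 ∉ [-0.2, 1.4) ⇒ out
candidate 3: (m,n)=(-1,-6) → π∥ = -1-6·λ ≈ -32.155494, π⊥ = -1-6·λ' ≈ 0.155494 ∈ [-0.2, 1.4) ⇒ IN Λ
candidate 4: (m,n)=(1,8) → π∥ = 1+8·λ ≈ 42.540659, π⊥ = 1+8·λ' ≈ -0.540659 ∉ [-0.2, 1.4) ⇒ out
candidate 5: (m,n)=(0,-3) → π∥ = 0-3·λ ≈ -15.577747, π⊥ = 0-3·λ' ≈ 0.577747 ∈ [-0.2, 1.4) ⇒ IN Λ
candidate 6: (m,n)=(0,-7) → π∥ = 0-7·λ ≈ -36.348077, π⊥ = 0-7·λ' ≈ 1.348077 ∈ [-0.2, 1.4) ⇒ IN Λ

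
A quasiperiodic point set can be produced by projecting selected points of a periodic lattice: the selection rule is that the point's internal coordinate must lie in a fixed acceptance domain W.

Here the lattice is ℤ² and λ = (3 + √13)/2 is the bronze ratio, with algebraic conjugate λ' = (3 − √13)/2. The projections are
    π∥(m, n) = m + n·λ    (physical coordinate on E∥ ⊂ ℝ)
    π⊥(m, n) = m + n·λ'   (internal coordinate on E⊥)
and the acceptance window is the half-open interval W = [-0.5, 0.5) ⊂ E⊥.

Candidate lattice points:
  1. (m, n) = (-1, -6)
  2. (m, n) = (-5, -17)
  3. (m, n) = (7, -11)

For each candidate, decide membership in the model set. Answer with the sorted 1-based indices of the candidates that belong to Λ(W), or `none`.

2

Numerically λ ≈ 3.302776 and λ' = −1/λ ≈ -0.302776.
[1] lift (-1,-6): star map gives 0.816654; window check -0.5 ≤ 0.816654 < 0.5 is false → out
[2] lift (-5,-17): star map gives 0.147186; window check -0.5 ≤ 0.147186 < 0.5 is true → IN Λ
[3] lift (7,-11): star map gives 10.330532; window check -0.5 ≤ 10.330532 < 0.5 is false → out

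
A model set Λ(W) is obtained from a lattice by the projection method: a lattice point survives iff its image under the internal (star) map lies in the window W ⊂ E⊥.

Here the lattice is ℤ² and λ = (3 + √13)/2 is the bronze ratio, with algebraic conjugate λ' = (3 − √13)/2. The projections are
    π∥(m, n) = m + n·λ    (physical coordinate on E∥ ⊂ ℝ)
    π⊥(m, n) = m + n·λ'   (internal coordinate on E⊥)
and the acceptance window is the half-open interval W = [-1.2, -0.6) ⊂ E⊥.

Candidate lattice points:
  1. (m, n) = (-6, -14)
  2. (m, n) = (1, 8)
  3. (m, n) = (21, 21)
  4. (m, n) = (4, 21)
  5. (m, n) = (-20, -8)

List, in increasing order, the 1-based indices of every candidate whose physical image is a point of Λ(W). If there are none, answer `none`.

none

Numerically λ ≈ 3.30278 and λ' = −1/λ ≈ -0.30278.
candidate 1: (m,n)=(-6,-14) → π∥ = -6-14·λ ≈ -52.23886, π⊥ = -6-14·λ' ≈ -1.76114 ∉ [-1.2, -0.6) ⇒ out
candidate 2: (m,n)=(1,8) → π∥ = 1+8·λ ≈ 27.42221, π⊥ = 1+8·λ' ≈ -1.42221 ∉ [-1.2, -0.6) ⇒ out
candidate 3: (m,n)=(21,21) → π∥ = 21+21·λ ≈ 90.35829, π⊥ = 21+21·λ' ≈ 14.64171 ∉ [-1.2, -0.6) ⇒ out
candidate 4: (m,n)=(4,21) → π∥ = 4+21·λ ≈ 73.35829, π⊥ = 4+21·λ' ≈ -2.35829 ∉ [-1.2, -0.6) ⇒ out
candidate 5: (m,n)=(-20,-8) → π∥ = -20-8·λ ≈ -46.42221, π⊥ = -20-8·λ' ≈ -17.57779 ∉ [-1.2, -0.6) ⇒ out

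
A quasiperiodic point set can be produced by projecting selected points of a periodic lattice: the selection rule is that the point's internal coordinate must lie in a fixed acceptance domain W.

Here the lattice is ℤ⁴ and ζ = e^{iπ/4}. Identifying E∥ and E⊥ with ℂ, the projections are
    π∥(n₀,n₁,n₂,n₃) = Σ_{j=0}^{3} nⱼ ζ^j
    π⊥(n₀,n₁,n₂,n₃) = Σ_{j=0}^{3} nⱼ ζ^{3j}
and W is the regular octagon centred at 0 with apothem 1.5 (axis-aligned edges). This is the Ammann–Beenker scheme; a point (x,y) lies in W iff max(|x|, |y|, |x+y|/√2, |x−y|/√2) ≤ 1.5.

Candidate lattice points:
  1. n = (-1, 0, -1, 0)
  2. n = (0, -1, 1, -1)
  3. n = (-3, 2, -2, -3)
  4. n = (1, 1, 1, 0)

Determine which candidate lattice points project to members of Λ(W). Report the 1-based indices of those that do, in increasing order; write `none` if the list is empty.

π⊥(n) = n₀ + n₁ζ³ + n₂ζ⁶ + n₃ζ⁹ where ζ = e^{iπ/4}.
candidate 1: n = (-1, 0, -1, 0) → π⊥ ≈ (-1.00000, +1.00000); max(|x|,|y|,|x±y|/√2) = 1.41421 ≤ 1.5 ⇒ ∈ W
candidate 2: n = (0, -1, 1, -1) → π⊥ ≈ (+0.00000, -2.41421); max(|x|,|y|,|x±y|/√2) = 2.41421 > 1.5 ⇒ ∉ W
candidate 3: n = (-3, 2, -2, -3) → π⊥ ≈ (-6.53553, +1.29289); max(|x|,|y|,|x±y|/√2) = 6.53553 > 1.5 ⇒ ∉ W
candidate 4: n = (1, 1, 1, 0) → π⊥ ≈ (+0.29289, -0.29289); max(|x|,|y|,|x±y|/√2) = 0.41421 ≤ 1.5 ⇒ ∈ W

1, 4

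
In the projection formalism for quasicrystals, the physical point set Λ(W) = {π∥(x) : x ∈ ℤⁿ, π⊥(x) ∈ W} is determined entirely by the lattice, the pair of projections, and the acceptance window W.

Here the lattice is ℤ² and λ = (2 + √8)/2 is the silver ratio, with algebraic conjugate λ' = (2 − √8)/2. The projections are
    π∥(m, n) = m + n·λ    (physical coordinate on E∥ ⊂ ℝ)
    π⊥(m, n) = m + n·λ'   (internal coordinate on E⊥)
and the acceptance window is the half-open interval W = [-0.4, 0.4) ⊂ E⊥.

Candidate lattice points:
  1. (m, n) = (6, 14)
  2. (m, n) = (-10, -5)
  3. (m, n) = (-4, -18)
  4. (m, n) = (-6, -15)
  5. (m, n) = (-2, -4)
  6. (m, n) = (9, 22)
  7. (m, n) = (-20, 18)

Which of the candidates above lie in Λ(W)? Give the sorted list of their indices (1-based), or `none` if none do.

λ' = (2−√8)/2 ≈ -0.41421.
candidate 1: (m,n)=(6,14) → π∥ = 6+14·λ ≈ 39.79899, π⊥ = 6+14·λ' ≈ 0.20101 ∈ [-0.4, 0.4) ⇒ IN Λ
candidate 2: (m,n)=(-10,-5) → π∥ = -10-5·λ ≈ -22.07107, π⊥ = -10-5·λ' ≈ -7.92893 ∉ [-0.4, 0.4) ⇒ out
candidate 3: (m,n)=(-4,-18) → π∥ = -4-18·λ ≈ -47.45584, π⊥ = -4-18·λ' ≈ 3.45584 ∉ [-0.4, 0.4) ⇒ out
candidate 4: (m,n)=(-6,-15) → π∥ = -6-15·λ ≈ -42.21320, π⊥ = -6-15·λ' ≈ 0.21320 ∈ [-0.4, 0.4) ⇒ IN Λ
candidate 5: (m,n)=(-2,-4) → π∥ = -2-4·λ ≈ -11.65685, π⊥ = -2-4·λ' ≈ -0.34315 ∈ [-0.4, 0.4) ⇒ IN Λ
candidate 6: (m,n)=(9,22) → π∥ = 9+22·λ ≈ 62.11270, π⊥ = 9+22·λ' ≈ -0.11270 ∈ [-0.4, 0.4) ⇒ IN Λ
candidate 7: (m,n)=(-20,18) → π∥ = -20+18·λ ≈ 23.45584, π⊥ = -20+18·λ' ≈ -27.45584 ∉ [-0.4, 0.4) ⇒ out

1, 4, 5, 6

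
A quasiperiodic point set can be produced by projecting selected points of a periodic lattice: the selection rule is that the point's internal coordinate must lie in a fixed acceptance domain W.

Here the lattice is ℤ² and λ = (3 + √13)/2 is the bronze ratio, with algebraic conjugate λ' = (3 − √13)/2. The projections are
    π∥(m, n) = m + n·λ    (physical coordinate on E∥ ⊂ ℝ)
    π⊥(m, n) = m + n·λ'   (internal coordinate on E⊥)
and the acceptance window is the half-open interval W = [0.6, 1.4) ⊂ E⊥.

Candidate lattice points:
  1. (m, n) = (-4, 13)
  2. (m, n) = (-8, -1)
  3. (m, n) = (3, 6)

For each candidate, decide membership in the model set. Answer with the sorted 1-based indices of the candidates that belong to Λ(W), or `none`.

λ' = (3−√13)/2 ≈ -0.30278.
candidate 1: (m,n)=(-4,13) → π∥ = -4+13·λ ≈ 38.93608, π⊥ = -4+13·λ' ≈ -7.93608 ∉ [0.6, 1.4) ⇒ out
candidate 2: (m,n)=(-8,-1) → π∥ = -8-1·λ ≈ -11.30278, π⊥ = -8-1·λ' ≈ -7.69722 ∉ [0.6, 1.4) ⇒ out
candidate 3: (m,n)=(3,6) → π∥ = 3+6·λ ≈ 22.81665, π⊥ = 3+6·λ' ≈ 1.18335 ∈ [0.6, 1.4) ⇒ IN Λ

3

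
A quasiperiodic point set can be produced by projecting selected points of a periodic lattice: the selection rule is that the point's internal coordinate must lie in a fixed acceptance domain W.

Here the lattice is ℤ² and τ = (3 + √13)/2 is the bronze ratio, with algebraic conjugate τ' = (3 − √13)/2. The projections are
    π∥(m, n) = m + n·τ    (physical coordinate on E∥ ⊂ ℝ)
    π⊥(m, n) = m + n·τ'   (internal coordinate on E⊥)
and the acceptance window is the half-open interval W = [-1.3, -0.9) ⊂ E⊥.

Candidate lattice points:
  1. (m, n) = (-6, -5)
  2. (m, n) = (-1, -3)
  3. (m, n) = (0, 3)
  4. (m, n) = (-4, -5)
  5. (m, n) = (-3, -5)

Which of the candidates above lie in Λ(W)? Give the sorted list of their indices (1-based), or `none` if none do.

Compute τ' = (3−√13)/2 = -0.302776, so π⊥(m,n) = m -0.302776·n.
#1 (-6,-5): internal coord -6 + (-5)·τ' = -4.486122; -4.486122 ∉ [-1.3, -0.9) → out
#2 (-1,-3): internal coord -1 + (-3)·τ' = -0.091673; -0.091673 ∉ [-1.3, -0.9) → out
#3 (0,3): internal coord 0 + (3)·τ' = -0.908327; -0.908327 ∈ [-1.3, -0.9) → IN Λ
#4 (-4,-5): internal coord -4 + (-5)·τ' = -2.486122; -2.486122 ∉ [-1.3, -0.9) → out
#5 (-3,-5): internal coord -3 + (-5)·τ' = -1.486122; -1.486122 ∉ [-1.3, -0.9) → out

3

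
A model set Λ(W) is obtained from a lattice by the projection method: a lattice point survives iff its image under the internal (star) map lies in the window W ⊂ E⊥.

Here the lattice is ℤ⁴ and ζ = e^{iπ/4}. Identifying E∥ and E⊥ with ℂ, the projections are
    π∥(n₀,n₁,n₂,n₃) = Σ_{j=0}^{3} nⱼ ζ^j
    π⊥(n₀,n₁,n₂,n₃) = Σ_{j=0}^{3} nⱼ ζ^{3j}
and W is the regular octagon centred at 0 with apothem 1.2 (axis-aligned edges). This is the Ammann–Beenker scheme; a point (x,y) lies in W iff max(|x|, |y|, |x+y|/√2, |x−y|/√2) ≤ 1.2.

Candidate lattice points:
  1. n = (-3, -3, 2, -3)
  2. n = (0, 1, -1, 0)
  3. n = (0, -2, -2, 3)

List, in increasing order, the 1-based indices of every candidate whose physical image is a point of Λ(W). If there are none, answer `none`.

π⊥(n) = n₀ + n₁ζ³ + n₂ζ⁶ + n₃ζ⁹ where ζ = e^{iπ/4}.
#1 (-3, -3, 2, -3): internal (-3.000000, -6.242641); octagon support 6.535534 vs apothem 1.2 → ∉ W
#2 (0, 1, -1, 0): internal (-0.707107, 1.707107); octagon support 1.707107 vs apothem 1.2 → ∉ W
#3 (0, -2, -2, 3): internal (3.535534, 2.707107); octagon support 4.414214 vs apothem 1.2 → ∉ W

none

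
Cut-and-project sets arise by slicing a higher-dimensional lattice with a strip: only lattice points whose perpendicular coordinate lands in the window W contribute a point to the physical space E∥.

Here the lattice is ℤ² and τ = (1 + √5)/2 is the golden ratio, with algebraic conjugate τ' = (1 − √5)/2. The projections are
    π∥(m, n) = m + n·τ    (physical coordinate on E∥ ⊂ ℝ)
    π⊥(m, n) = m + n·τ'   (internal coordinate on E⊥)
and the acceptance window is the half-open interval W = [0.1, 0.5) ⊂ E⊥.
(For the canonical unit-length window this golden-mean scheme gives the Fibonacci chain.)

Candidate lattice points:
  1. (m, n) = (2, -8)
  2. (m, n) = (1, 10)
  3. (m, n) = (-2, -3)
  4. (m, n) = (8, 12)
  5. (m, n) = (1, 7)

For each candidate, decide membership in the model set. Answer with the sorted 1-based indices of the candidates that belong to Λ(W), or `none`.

none

Numerically τ ≈ 1.61803 and τ' = −1/τ ≈ -0.61803.
[1] lift (2,-8): star map gives 6.94427; window check 0.1 ≤ 6.94427 < 0.5 is false → out
[2] lift (1,10): star map gives -5.18034; window check 0.1 ≤ -5.18034 < 0.5 is false → out
[3] lift (-2,-3): star map gives -0.14590; window check 0.1 ≤ -0.14590 < 0.5 is false → out
[4] lift (8,12): star map gives 0.58359; window check 0.1 ≤ 0.58359 < 0.5 is false → out
[5] lift (1,7): star map gives -3.32624; window check 0.1 ≤ -3.32624 < 0.5 is false → out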